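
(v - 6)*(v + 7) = v^2 + v - 42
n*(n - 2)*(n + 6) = n^3 + 4*n^2 - 12*n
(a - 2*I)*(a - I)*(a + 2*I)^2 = a^4 + I*a^3 + 6*a^2 + 4*I*a + 8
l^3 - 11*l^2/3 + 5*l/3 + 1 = (l - 3)*(l - 1)*(l + 1/3)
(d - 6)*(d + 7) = d^2 + d - 42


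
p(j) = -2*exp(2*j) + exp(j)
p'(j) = -4*exp(2*j) + exp(j)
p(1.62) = -46.01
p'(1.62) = -97.08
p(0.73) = -6.54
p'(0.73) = -15.15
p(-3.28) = 0.03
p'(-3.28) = 0.03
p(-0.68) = -0.01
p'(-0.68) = -0.52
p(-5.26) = 0.01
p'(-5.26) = 0.01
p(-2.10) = 0.09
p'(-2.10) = 0.06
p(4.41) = -13454.26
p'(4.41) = -26990.79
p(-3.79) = 0.02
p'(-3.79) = 0.02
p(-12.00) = 0.00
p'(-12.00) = 0.00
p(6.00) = -325106.15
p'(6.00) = -650615.74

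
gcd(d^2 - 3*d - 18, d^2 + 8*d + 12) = 1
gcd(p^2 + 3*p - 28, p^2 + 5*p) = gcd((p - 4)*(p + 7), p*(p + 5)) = 1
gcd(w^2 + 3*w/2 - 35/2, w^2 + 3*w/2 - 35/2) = w^2 + 3*w/2 - 35/2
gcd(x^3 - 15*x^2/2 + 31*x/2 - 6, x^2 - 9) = x - 3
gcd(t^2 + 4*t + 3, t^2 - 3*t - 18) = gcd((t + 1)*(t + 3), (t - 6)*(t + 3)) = t + 3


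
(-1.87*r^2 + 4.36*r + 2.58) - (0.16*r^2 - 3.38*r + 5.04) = -2.03*r^2 + 7.74*r - 2.46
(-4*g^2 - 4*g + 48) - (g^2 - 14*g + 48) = -5*g^2 + 10*g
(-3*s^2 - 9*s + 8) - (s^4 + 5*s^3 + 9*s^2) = -s^4 - 5*s^3 - 12*s^2 - 9*s + 8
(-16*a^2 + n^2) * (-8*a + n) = 128*a^3 - 16*a^2*n - 8*a*n^2 + n^3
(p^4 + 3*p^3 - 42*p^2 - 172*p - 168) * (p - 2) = p^5 + p^4 - 48*p^3 - 88*p^2 + 176*p + 336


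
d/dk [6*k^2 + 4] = 12*k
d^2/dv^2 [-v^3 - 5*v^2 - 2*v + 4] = -6*v - 10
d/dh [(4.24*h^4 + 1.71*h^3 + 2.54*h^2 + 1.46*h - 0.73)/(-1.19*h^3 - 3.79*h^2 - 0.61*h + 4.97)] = (-5.0456*h^6 - 32.1392*h^5 - 11.2175*h^4 + 85.6798*h^3 + 26.874*h^2 + 19.7142*h + 6.8109)/(1.4161*h^6 + 9.0202*h^5 + 15.8159*h^4 - 7.2048*h^3 - 37.3005*h^2 - 6.0634*h + 24.7009)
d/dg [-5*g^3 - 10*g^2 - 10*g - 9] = -15*g^2 - 20*g - 10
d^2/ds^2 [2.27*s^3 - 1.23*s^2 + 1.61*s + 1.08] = 13.62*s - 2.46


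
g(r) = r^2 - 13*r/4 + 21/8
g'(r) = 2*r - 13/4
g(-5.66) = 53.06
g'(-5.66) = -14.57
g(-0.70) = 5.39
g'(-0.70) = -4.65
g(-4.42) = 36.53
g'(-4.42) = -12.09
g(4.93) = 10.91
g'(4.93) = 6.61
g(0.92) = 0.48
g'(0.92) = -1.41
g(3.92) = 5.25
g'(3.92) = 4.59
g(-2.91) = 20.55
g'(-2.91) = -9.07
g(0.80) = 0.66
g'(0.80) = -1.65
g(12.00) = 107.62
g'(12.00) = 20.75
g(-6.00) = 58.12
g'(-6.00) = -15.25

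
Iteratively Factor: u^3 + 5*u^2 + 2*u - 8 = (u + 4)*(u^2 + u - 2) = (u + 2)*(u + 4)*(u - 1)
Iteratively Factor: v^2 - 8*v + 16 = (v - 4)*(v - 4)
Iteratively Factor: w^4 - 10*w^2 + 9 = (w + 1)*(w^3 - w^2 - 9*w + 9) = (w - 3)*(w + 1)*(w^2 + 2*w - 3) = (w - 3)*(w - 1)*(w + 1)*(w + 3)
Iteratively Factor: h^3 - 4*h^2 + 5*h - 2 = (h - 2)*(h^2 - 2*h + 1) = (h - 2)*(h - 1)*(h - 1)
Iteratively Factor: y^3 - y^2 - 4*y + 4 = (y - 1)*(y^2 - 4) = (y - 1)*(y + 2)*(y - 2)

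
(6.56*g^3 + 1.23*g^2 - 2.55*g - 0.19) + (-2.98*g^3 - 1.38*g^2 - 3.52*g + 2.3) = 3.58*g^3 - 0.15*g^2 - 6.07*g + 2.11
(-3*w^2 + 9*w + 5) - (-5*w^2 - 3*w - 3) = 2*w^2 + 12*w + 8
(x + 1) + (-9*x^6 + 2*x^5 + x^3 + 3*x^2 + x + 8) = -9*x^6 + 2*x^5 + x^3 + 3*x^2 + 2*x + 9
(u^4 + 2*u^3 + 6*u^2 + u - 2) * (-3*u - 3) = -3*u^5 - 9*u^4 - 24*u^3 - 21*u^2 + 3*u + 6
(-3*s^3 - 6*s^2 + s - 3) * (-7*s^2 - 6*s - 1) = 21*s^5 + 60*s^4 + 32*s^3 + 21*s^2 + 17*s + 3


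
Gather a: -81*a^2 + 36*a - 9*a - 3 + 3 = -81*a^2 + 27*a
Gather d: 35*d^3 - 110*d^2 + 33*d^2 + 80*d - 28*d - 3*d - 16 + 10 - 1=35*d^3 - 77*d^2 + 49*d - 7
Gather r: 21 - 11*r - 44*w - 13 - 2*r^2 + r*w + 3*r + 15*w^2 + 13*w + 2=-2*r^2 + r*(w - 8) + 15*w^2 - 31*w + 10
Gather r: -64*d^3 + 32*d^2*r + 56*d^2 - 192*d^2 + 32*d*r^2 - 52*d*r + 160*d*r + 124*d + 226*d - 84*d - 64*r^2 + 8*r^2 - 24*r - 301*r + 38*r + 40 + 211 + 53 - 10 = -64*d^3 - 136*d^2 + 266*d + r^2*(32*d - 56) + r*(32*d^2 + 108*d - 287) + 294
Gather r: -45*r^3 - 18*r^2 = -45*r^3 - 18*r^2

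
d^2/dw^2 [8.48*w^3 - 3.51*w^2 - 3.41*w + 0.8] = 50.88*w - 7.02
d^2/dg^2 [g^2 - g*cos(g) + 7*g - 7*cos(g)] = g*cos(g) + 2*sin(g) + 7*cos(g) + 2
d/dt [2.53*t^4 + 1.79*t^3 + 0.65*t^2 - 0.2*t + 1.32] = 10.12*t^3 + 5.37*t^2 + 1.3*t - 0.2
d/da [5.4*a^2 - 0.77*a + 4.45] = 10.8*a - 0.77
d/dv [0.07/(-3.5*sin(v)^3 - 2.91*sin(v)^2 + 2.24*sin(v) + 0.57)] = (0.735*sin(v)^2 + 0.4074*sin(v) - 0.1568)*cos(v)/(3.5*sin(v)^3 + 2.91*sin(v)^2 - 2.24*sin(v) - 0.57)^2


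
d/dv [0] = 0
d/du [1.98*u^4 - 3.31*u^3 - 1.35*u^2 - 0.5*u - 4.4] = 7.92*u^3 - 9.93*u^2 - 2.7*u - 0.5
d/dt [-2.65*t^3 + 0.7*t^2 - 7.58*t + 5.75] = -7.95*t^2 + 1.4*t - 7.58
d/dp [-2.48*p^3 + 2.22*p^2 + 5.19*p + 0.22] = -7.44*p^2 + 4.44*p + 5.19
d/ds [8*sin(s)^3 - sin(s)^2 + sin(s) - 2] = (24*sin(s)^2 - 2*sin(s) + 1)*cos(s)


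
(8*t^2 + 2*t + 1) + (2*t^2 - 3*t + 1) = 10*t^2 - t + 2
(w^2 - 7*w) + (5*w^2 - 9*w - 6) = 6*w^2 - 16*w - 6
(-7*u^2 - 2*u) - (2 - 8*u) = -7*u^2 + 6*u - 2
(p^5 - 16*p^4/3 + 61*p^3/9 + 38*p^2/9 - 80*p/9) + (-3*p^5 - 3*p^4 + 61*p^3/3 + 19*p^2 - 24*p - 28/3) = -2*p^5 - 25*p^4/3 + 244*p^3/9 + 209*p^2/9 - 296*p/9 - 28/3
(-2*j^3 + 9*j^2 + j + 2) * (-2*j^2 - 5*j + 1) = 4*j^5 - 8*j^4 - 49*j^3 - 9*j + 2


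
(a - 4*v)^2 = a^2 - 8*a*v + 16*v^2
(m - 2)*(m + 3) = m^2 + m - 6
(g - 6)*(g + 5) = g^2 - g - 30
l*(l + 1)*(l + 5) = l^3 + 6*l^2 + 5*l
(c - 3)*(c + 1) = c^2 - 2*c - 3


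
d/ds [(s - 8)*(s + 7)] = 2*s - 1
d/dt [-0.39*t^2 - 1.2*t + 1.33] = -0.78*t - 1.2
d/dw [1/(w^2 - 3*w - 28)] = (3 - 2*w)/(-w^2 + 3*w + 28)^2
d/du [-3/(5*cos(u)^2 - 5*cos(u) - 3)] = 15*(1 - 2*cos(u))*sin(u)/(-5*cos(u)^2 + 5*cos(u) + 3)^2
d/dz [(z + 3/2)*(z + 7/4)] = 2*z + 13/4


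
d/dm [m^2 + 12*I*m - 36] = 2*m + 12*I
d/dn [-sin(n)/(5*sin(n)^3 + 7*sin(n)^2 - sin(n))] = (10*sin(n) + 7)*cos(n)/(5*sin(n)^2 + 7*sin(n) - 1)^2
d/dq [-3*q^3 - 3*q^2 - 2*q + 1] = -9*q^2 - 6*q - 2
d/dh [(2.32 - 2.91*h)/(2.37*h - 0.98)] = (2.593668 - 6.272442*h)/(2.37*h - 0.98)^3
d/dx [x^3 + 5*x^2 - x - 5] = 3*x^2 + 10*x - 1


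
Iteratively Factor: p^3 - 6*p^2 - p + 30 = (p + 2)*(p^2 - 8*p + 15) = (p - 5)*(p + 2)*(p - 3)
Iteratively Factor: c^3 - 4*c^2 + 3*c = (c - 1)*(c^2 - 3*c) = c*(c - 1)*(c - 3)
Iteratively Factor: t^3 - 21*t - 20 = (t + 1)*(t^2 - t - 20) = (t - 5)*(t + 1)*(t + 4)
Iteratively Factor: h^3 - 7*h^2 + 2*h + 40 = (h + 2)*(h^2 - 9*h + 20) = (h - 5)*(h + 2)*(h - 4)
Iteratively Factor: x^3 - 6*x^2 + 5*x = (x - 5)*(x^2 - x) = (x - 5)*(x - 1)*(x)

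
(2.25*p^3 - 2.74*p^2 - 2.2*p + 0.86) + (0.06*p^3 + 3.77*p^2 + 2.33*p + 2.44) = 2.31*p^3 + 1.03*p^2 + 0.13*p + 3.3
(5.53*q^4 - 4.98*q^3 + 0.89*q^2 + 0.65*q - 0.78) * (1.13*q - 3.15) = 6.2489*q^5 - 23.0469*q^4 + 16.6927*q^3 - 2.069*q^2 - 2.9289*q + 2.457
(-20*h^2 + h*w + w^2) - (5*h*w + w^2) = -20*h^2 - 4*h*w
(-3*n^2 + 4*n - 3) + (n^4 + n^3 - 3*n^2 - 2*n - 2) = n^4 + n^3 - 6*n^2 + 2*n - 5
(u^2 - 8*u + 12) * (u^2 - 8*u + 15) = u^4 - 16*u^3 + 91*u^2 - 216*u + 180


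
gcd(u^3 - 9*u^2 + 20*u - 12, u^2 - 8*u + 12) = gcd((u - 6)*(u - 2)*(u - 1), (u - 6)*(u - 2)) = u^2 - 8*u + 12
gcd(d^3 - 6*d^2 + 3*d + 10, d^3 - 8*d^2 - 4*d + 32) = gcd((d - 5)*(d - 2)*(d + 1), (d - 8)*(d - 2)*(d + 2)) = d - 2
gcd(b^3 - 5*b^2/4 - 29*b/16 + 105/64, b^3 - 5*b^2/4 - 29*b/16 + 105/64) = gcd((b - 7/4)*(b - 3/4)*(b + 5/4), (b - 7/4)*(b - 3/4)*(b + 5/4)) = b^3 - 5*b^2/4 - 29*b/16 + 105/64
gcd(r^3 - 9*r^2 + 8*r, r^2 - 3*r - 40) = r - 8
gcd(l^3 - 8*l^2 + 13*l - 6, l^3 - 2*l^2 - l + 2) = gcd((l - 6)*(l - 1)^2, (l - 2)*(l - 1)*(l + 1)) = l - 1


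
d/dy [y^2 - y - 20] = 2*y - 1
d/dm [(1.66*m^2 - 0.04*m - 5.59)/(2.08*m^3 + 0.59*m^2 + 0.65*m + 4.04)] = (-3.4528*m^4 + 0.1664*m^3 + 35.9842*m^2 + 20.009*m + 3.4719)/(4.3264*m^6 + 2.4544*m^5 + 3.0521*m^4 + 17.5734*m^3 + 5.1897*m^2 + 5.252*m + 16.3216)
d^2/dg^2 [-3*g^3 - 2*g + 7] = -18*g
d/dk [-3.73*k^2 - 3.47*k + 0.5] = -7.46*k - 3.47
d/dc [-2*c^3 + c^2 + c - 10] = -6*c^2 + 2*c + 1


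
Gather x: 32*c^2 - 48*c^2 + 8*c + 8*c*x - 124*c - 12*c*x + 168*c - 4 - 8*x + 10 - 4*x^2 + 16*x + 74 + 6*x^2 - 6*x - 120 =-16*c^2 + 52*c + 2*x^2 + x*(2 - 4*c) - 40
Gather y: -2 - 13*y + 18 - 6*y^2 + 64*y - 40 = -6*y^2 + 51*y - 24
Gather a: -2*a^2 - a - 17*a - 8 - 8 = -2*a^2 - 18*a - 16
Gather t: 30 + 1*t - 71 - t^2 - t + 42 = 1 - t^2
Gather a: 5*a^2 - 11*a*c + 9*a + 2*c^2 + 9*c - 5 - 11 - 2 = 5*a^2 + a*(9 - 11*c) + 2*c^2 + 9*c - 18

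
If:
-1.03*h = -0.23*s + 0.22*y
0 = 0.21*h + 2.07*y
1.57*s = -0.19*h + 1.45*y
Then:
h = 0.00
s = 0.00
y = 0.00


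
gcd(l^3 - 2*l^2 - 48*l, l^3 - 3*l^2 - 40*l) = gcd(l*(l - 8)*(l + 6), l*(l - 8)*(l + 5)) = l^2 - 8*l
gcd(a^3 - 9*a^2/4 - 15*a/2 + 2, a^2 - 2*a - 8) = a^2 - 2*a - 8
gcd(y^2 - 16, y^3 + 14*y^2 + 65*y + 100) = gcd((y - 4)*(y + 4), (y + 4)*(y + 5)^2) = y + 4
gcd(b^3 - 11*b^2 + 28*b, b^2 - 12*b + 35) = b - 7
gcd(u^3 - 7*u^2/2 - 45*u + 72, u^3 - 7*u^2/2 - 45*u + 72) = u^3 - 7*u^2/2 - 45*u + 72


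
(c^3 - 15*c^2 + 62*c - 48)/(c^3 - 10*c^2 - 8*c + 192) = (c - 1)/(c + 4)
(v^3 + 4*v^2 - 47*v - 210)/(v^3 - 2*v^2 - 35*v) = (v + 6)/v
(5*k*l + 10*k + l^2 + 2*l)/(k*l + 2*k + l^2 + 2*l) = (5*k + l)/(k + l)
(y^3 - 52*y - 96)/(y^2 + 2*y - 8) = (y^3 - 52*y - 96)/(y^2 + 2*y - 8)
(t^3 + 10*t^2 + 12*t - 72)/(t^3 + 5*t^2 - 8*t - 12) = (t + 6)/(t + 1)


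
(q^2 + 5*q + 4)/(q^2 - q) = (q^2 + 5*q + 4)/(q*(q - 1))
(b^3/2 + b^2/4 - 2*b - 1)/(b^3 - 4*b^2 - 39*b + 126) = (2*b^3 + b^2 - 8*b - 4)/(4*(b^3 - 4*b^2 - 39*b + 126))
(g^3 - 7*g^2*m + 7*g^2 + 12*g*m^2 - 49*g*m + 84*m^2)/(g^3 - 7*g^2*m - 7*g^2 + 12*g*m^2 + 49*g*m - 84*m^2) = (g + 7)/(g - 7)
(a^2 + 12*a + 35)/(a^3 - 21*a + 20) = (a + 7)/(a^2 - 5*a + 4)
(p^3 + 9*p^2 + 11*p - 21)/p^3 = 1 + 9/p + 11/p^2 - 21/p^3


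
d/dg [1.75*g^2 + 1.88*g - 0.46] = 3.5*g + 1.88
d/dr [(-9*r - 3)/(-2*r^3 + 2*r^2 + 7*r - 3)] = 12*(-3*r^3 + r + 4)/(4*r^6 - 8*r^5 - 24*r^4 + 40*r^3 + 37*r^2 - 42*r + 9)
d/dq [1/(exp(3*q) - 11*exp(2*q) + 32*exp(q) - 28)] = (-3*exp(2*q) + 22*exp(q) - 32)*exp(q)/(exp(3*q) - 11*exp(2*q) + 32*exp(q) - 28)^2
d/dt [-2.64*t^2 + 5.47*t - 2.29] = 5.47 - 5.28*t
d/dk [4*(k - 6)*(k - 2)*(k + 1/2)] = 12*k^2 - 60*k + 32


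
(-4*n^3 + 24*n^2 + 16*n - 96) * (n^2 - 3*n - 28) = -4*n^5 + 36*n^4 + 56*n^3 - 816*n^2 - 160*n + 2688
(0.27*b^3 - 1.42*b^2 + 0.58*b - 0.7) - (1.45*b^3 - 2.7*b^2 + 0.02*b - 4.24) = -1.18*b^3 + 1.28*b^2 + 0.56*b + 3.54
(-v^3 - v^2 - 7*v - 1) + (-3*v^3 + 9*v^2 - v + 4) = -4*v^3 + 8*v^2 - 8*v + 3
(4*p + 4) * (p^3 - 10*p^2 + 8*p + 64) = 4*p^4 - 36*p^3 - 8*p^2 + 288*p + 256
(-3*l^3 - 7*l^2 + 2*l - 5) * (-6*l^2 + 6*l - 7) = 18*l^5 + 24*l^4 - 33*l^3 + 91*l^2 - 44*l + 35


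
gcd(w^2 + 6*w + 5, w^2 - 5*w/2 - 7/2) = w + 1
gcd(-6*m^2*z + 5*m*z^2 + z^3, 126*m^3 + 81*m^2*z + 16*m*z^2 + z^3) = 6*m + z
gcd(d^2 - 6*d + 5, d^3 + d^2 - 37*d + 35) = d^2 - 6*d + 5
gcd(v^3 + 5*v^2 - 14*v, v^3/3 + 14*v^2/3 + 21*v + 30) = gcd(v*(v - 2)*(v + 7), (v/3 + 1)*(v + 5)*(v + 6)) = 1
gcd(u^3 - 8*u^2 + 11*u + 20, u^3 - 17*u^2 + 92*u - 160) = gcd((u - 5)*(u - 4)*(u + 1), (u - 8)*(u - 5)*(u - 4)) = u^2 - 9*u + 20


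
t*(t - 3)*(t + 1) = t^3 - 2*t^2 - 3*t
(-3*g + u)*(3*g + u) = -9*g^2 + u^2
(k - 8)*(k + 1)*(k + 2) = k^3 - 5*k^2 - 22*k - 16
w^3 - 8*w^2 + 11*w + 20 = (w - 5)*(w - 4)*(w + 1)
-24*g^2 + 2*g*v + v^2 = (-4*g + v)*(6*g + v)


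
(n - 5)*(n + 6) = n^2 + n - 30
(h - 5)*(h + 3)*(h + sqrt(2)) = h^3 - 2*h^2 + sqrt(2)*h^2 - 15*h - 2*sqrt(2)*h - 15*sqrt(2)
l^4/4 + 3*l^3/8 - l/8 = l*(l/4 + 1/4)*(l - 1/2)*(l + 1)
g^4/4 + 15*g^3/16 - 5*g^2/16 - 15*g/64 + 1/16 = (g/4 + 1)*(g - 1/2)*(g - 1/4)*(g + 1/2)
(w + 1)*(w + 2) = w^2 + 3*w + 2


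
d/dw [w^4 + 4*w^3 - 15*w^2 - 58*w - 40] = 4*w^3 + 12*w^2 - 30*w - 58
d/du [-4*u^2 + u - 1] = 1 - 8*u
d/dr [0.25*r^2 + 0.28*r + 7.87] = 0.5*r + 0.28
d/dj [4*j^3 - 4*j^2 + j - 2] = 12*j^2 - 8*j + 1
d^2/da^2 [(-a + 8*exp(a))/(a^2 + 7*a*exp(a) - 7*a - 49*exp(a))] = (-2*(a - 8*exp(a))*(7*a*exp(a) + 2*a - 42*exp(a) - 7)^2 + ((a - 8*exp(a))*(7*a*exp(a) - 35*exp(a) + 2) - 2*(8*exp(a) - 1)*(7*a*exp(a) + 2*a - 42*exp(a) - 7))*(a^2 + 7*a*exp(a) - 7*a - 49*exp(a)) + 8*(a^2 + 7*a*exp(a) - 7*a - 49*exp(a))^2*exp(a))/(a^2 + 7*a*exp(a) - 7*a - 49*exp(a))^3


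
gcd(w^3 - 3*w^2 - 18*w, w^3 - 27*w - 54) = w^2 - 3*w - 18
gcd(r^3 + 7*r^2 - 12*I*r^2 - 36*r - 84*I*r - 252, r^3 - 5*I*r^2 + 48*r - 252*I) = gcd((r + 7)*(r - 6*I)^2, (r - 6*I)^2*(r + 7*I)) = r^2 - 12*I*r - 36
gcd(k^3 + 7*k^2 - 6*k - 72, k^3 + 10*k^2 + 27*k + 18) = k + 6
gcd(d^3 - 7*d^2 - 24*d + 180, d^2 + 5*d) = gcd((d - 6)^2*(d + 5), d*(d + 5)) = d + 5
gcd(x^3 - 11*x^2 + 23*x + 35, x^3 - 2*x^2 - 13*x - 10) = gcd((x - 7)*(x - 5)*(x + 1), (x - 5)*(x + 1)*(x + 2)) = x^2 - 4*x - 5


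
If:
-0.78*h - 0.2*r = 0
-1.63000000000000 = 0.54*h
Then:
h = -3.02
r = 11.77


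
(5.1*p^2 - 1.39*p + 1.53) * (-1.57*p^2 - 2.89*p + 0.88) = -8.007*p^4 - 12.5567*p^3 + 6.103*p^2 - 5.6449*p + 1.3464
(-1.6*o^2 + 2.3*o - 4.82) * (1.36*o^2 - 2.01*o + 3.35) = -2.176*o^4 + 6.344*o^3 - 16.5382*o^2 + 17.3932*o - 16.147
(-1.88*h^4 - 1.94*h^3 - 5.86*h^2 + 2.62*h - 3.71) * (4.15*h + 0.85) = -7.802*h^5 - 9.649*h^4 - 25.968*h^3 + 5.892*h^2 - 13.1695*h - 3.1535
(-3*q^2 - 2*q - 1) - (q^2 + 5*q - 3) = -4*q^2 - 7*q + 2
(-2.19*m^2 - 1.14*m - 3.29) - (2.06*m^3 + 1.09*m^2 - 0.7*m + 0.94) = -2.06*m^3 - 3.28*m^2 - 0.44*m - 4.23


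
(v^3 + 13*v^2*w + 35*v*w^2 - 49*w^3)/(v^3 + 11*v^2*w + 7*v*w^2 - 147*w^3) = (v - w)/(v - 3*w)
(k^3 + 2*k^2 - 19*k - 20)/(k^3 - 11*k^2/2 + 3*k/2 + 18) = 2*(k^2 + 6*k + 5)/(2*k^2 - 3*k - 9)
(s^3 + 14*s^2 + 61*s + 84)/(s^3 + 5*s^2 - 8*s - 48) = (s^2 + 10*s + 21)/(s^2 + s - 12)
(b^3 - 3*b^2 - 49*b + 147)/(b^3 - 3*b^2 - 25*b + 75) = (b^2 - 49)/(b^2 - 25)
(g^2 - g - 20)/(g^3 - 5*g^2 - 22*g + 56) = (g - 5)/(g^2 - 9*g + 14)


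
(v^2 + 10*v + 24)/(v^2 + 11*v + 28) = (v + 6)/(v + 7)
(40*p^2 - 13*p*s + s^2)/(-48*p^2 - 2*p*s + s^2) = (-5*p + s)/(6*p + s)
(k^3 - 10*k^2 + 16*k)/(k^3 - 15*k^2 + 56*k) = (k - 2)/(k - 7)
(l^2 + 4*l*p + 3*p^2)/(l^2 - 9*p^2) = (-l - p)/(-l + 3*p)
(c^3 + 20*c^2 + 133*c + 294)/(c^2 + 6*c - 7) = (c^2 + 13*c + 42)/(c - 1)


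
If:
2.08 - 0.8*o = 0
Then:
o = 2.60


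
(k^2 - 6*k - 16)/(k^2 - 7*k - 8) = (k + 2)/(k + 1)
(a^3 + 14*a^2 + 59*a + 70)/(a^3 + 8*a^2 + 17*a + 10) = (a + 7)/(a + 1)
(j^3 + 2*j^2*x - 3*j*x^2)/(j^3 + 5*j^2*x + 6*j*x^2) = (j - x)/(j + 2*x)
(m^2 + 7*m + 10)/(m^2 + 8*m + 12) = (m + 5)/(m + 6)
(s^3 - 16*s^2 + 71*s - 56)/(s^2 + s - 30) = (s^3 - 16*s^2 + 71*s - 56)/(s^2 + s - 30)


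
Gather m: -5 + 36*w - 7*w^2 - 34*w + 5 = -7*w^2 + 2*w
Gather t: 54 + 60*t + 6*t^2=6*t^2 + 60*t + 54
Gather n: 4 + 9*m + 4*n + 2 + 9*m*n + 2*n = 9*m + n*(9*m + 6) + 6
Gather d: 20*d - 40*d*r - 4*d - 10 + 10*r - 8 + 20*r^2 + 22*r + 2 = d*(16 - 40*r) + 20*r^2 + 32*r - 16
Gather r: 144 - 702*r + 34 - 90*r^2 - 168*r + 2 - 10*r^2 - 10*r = -100*r^2 - 880*r + 180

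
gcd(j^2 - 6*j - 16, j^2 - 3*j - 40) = j - 8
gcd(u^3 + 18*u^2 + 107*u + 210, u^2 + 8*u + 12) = u + 6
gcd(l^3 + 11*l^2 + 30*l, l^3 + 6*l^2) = l^2 + 6*l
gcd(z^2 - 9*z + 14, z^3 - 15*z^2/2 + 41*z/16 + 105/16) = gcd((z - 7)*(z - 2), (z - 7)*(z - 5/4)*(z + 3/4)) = z - 7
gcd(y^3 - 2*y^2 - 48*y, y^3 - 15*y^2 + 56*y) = y^2 - 8*y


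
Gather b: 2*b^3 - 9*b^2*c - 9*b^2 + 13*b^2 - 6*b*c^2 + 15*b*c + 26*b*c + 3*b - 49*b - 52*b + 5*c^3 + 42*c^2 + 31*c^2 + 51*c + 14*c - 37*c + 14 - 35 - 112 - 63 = 2*b^3 + b^2*(4 - 9*c) + b*(-6*c^2 + 41*c - 98) + 5*c^3 + 73*c^2 + 28*c - 196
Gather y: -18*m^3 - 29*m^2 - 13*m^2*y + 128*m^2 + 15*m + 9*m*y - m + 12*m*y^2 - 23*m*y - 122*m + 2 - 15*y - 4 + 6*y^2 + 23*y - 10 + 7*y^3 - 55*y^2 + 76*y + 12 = -18*m^3 + 99*m^2 - 108*m + 7*y^3 + y^2*(12*m - 49) + y*(-13*m^2 - 14*m + 84)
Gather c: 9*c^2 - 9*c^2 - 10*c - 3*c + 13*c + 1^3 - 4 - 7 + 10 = 0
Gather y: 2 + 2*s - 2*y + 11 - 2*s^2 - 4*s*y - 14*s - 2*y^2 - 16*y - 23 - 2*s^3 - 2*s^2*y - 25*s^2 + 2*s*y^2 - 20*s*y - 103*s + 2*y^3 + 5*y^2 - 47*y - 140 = -2*s^3 - 27*s^2 - 115*s + 2*y^3 + y^2*(2*s + 3) + y*(-2*s^2 - 24*s - 65) - 150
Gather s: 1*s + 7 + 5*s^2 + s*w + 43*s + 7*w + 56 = 5*s^2 + s*(w + 44) + 7*w + 63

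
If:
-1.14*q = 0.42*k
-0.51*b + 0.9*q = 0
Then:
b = 1.76470588235294*q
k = -2.71428571428571*q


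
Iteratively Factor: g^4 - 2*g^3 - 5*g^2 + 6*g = (g + 2)*(g^3 - 4*g^2 + 3*g) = (g - 1)*(g + 2)*(g^2 - 3*g) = (g - 3)*(g - 1)*(g + 2)*(g)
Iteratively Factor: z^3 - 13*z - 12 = (z + 1)*(z^2 - z - 12) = (z + 1)*(z + 3)*(z - 4)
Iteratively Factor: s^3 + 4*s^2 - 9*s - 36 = (s - 3)*(s^2 + 7*s + 12) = (s - 3)*(s + 4)*(s + 3)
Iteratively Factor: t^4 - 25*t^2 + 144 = (t + 4)*(t^3 - 4*t^2 - 9*t + 36) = (t - 4)*(t + 4)*(t^2 - 9) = (t - 4)*(t + 3)*(t + 4)*(t - 3)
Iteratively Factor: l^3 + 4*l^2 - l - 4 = (l + 1)*(l^2 + 3*l - 4) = (l - 1)*(l + 1)*(l + 4)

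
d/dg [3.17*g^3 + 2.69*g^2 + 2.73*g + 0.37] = 9.51*g^2 + 5.38*g + 2.73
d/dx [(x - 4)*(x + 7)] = 2*x + 3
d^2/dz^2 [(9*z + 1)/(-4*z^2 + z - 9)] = 2*(-(8*z - 1)^2*(9*z + 1) + (108*z - 5)*(4*z^2 - z + 9))/(4*z^2 - z + 9)^3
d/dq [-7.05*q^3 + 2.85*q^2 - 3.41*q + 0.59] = -21.15*q^2 + 5.7*q - 3.41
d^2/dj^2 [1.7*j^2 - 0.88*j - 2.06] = 3.40000000000000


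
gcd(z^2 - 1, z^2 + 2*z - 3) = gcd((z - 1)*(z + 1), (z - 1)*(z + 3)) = z - 1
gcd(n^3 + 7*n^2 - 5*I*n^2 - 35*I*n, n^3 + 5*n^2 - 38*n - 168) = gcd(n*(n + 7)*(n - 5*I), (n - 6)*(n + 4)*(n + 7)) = n + 7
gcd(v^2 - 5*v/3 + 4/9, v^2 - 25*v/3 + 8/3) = v - 1/3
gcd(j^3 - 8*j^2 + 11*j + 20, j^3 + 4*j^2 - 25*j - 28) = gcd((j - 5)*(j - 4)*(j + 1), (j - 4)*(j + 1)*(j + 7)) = j^2 - 3*j - 4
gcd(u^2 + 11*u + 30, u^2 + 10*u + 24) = u + 6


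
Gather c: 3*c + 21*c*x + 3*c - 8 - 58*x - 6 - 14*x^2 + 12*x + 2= c*(21*x + 6) - 14*x^2 - 46*x - 12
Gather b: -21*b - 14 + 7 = -21*b - 7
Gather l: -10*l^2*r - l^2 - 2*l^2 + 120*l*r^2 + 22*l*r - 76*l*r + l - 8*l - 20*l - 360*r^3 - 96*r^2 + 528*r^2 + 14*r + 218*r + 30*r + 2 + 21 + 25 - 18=l^2*(-10*r - 3) + l*(120*r^2 - 54*r - 27) - 360*r^3 + 432*r^2 + 262*r + 30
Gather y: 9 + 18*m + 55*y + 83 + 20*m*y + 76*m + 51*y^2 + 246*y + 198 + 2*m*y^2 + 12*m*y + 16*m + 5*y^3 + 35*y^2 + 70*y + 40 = 110*m + 5*y^3 + y^2*(2*m + 86) + y*(32*m + 371) + 330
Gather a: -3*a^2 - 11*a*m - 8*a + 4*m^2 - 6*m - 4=-3*a^2 + a*(-11*m - 8) + 4*m^2 - 6*m - 4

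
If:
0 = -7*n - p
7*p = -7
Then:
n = 1/7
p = -1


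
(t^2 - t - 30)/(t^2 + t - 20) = (t - 6)/(t - 4)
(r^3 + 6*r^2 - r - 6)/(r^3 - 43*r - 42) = (r - 1)/(r - 7)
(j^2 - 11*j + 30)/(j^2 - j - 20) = (j - 6)/(j + 4)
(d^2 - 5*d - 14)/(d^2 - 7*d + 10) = (d^2 - 5*d - 14)/(d^2 - 7*d + 10)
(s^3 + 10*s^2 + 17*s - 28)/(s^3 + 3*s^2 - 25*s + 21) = (s + 4)/(s - 3)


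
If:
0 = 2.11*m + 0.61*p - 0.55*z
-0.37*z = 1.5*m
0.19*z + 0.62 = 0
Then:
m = 0.80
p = -5.73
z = -3.26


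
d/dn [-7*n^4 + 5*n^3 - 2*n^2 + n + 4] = -28*n^3 + 15*n^2 - 4*n + 1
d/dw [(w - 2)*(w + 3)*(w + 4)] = 3*w^2 + 10*w - 2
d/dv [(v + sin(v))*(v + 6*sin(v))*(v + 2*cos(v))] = -(v + sin(v))*(v + 6*sin(v))*(2*sin(v) - 1) + (v + sin(v))*(v + 2*cos(v))*(6*cos(v) + 1) + (v + 6*sin(v))*(v + 2*cos(v))*(cos(v) + 1)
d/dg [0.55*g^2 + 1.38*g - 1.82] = 1.1*g + 1.38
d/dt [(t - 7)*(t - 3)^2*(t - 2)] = 4*t^3 - 45*t^2 + 154*t - 165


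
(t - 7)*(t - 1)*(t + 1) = t^3 - 7*t^2 - t + 7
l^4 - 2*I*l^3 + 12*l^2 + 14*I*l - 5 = (l - 5*I)*(l + I)^3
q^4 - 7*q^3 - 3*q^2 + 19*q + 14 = (q - 7)*(q - 2)*(q + 1)^2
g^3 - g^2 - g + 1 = (g - 1)^2*(g + 1)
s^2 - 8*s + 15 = (s - 5)*(s - 3)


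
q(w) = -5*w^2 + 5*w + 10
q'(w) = 5 - 10*w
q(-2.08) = -22.03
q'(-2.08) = 25.80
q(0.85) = 10.64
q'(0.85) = -3.50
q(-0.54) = 5.84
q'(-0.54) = 10.40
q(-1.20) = -3.20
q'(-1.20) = 17.00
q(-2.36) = -29.65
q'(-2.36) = 28.60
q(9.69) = -411.03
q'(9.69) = -91.90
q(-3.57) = -71.57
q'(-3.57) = 40.70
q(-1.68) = -12.51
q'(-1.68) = 21.80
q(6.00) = -140.00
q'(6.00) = -55.00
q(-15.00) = -1190.00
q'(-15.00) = 155.00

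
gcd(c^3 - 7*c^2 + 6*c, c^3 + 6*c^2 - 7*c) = c^2 - c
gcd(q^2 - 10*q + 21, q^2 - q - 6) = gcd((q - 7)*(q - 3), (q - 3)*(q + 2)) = q - 3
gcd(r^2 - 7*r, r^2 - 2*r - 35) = r - 7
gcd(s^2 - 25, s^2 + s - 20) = s + 5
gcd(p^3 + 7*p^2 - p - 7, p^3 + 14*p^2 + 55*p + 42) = p^2 + 8*p + 7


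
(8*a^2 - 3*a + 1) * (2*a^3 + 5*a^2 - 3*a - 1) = 16*a^5 + 34*a^4 - 37*a^3 + 6*a^2 - 1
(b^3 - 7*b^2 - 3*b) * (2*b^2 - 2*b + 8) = 2*b^5 - 16*b^4 + 16*b^3 - 50*b^2 - 24*b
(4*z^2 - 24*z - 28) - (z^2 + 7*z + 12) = 3*z^2 - 31*z - 40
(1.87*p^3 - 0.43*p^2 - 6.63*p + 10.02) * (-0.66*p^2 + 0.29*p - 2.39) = -1.2342*p^5 + 0.8261*p^4 - 0.2182*p^3 - 7.5082*p^2 + 18.7515*p - 23.9478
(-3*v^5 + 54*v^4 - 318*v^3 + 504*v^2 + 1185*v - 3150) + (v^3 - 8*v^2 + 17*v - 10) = -3*v^5 + 54*v^4 - 317*v^3 + 496*v^2 + 1202*v - 3160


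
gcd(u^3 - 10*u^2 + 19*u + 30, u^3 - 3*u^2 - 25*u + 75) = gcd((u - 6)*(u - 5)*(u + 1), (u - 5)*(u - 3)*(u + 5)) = u - 5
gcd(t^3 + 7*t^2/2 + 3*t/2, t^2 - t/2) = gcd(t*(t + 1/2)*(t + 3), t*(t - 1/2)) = t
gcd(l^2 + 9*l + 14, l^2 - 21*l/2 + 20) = 1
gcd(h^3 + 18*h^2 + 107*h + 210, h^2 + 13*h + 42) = h^2 + 13*h + 42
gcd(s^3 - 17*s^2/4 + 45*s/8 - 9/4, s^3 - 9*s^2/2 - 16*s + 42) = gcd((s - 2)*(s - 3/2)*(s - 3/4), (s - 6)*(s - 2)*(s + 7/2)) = s - 2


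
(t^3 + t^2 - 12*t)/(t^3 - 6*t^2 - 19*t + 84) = t/(t - 7)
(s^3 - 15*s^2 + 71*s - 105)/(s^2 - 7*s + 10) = (s^2 - 10*s + 21)/(s - 2)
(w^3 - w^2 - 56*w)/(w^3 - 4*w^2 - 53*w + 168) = w/(w - 3)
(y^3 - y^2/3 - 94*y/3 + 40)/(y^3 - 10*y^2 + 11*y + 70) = (y^2 + 14*y/3 - 8)/(y^2 - 5*y - 14)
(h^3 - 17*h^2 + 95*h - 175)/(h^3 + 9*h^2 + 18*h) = (h^3 - 17*h^2 + 95*h - 175)/(h*(h^2 + 9*h + 18))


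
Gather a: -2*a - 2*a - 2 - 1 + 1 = -4*a - 2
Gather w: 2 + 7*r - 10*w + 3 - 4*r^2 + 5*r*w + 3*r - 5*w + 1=-4*r^2 + 10*r + w*(5*r - 15) + 6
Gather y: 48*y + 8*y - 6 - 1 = 56*y - 7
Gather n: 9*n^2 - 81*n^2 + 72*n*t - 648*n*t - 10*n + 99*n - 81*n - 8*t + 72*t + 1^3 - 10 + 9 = -72*n^2 + n*(8 - 576*t) + 64*t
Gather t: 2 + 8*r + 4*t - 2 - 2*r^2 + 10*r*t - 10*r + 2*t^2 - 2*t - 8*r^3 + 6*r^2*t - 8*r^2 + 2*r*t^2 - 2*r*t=-8*r^3 - 10*r^2 - 2*r + t^2*(2*r + 2) + t*(6*r^2 + 8*r + 2)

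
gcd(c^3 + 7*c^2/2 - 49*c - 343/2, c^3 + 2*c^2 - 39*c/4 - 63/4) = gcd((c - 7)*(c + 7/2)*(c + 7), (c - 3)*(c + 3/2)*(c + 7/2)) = c + 7/2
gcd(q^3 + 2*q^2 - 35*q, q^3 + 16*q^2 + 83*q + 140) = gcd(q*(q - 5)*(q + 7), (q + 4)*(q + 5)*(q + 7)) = q + 7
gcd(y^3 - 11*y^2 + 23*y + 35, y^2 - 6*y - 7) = y^2 - 6*y - 7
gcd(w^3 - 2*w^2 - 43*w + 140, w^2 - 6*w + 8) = w - 4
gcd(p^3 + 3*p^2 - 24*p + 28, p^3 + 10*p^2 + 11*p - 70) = p^2 + 5*p - 14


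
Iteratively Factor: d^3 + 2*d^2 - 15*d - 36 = (d + 3)*(d^2 - d - 12) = (d + 3)^2*(d - 4)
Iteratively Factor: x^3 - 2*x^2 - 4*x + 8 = (x - 2)*(x^2 - 4) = (x - 2)*(x + 2)*(x - 2)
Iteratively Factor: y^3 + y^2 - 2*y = (y + 2)*(y^2 - y) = (y - 1)*(y + 2)*(y)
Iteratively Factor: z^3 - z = (z)*(z^2 - 1) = z*(z - 1)*(z + 1)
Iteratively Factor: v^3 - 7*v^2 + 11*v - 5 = (v - 1)*(v^2 - 6*v + 5) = (v - 1)^2*(v - 5)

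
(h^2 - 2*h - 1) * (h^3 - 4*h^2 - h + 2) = h^5 - 6*h^4 + 6*h^3 + 8*h^2 - 3*h - 2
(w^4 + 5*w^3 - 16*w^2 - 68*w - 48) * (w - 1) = w^5 + 4*w^4 - 21*w^3 - 52*w^2 + 20*w + 48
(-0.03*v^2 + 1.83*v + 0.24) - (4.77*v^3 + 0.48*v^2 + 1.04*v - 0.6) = -4.77*v^3 - 0.51*v^2 + 0.79*v + 0.84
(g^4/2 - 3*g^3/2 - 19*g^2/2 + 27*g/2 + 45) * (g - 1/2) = g^5/2 - 7*g^4/4 - 35*g^3/4 + 73*g^2/4 + 153*g/4 - 45/2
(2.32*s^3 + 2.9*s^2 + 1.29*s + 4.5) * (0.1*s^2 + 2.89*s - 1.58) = 0.232*s^5 + 6.9948*s^4 + 4.8444*s^3 - 0.403899999999999*s^2 + 10.9668*s - 7.11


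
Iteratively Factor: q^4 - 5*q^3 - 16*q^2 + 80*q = (q - 5)*(q^3 - 16*q) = q*(q - 5)*(q^2 - 16) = q*(q - 5)*(q + 4)*(q - 4)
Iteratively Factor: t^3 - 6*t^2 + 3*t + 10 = (t + 1)*(t^2 - 7*t + 10) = (t - 2)*(t + 1)*(t - 5)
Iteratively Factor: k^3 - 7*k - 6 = (k - 3)*(k^2 + 3*k + 2) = (k - 3)*(k + 1)*(k + 2)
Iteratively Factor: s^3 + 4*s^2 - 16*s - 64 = (s + 4)*(s^2 - 16) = (s - 4)*(s + 4)*(s + 4)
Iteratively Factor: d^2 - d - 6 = (d + 2)*(d - 3)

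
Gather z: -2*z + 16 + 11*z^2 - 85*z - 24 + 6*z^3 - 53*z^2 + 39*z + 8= 6*z^3 - 42*z^2 - 48*z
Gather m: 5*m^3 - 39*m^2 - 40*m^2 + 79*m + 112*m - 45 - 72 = 5*m^3 - 79*m^2 + 191*m - 117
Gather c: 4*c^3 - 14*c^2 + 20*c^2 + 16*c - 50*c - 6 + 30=4*c^3 + 6*c^2 - 34*c + 24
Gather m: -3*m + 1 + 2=3 - 3*m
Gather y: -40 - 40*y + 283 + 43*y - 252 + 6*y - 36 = 9*y - 45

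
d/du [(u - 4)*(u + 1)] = 2*u - 3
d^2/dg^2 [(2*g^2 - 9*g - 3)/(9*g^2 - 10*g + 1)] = 2*(-549*g^3 - 783*g^2 + 1053*g - 361)/(729*g^6 - 2430*g^5 + 2943*g^4 - 1540*g^3 + 327*g^2 - 30*g + 1)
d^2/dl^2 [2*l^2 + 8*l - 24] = 4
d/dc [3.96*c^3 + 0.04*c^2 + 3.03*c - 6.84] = 11.88*c^2 + 0.08*c + 3.03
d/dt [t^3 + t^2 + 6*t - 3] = 3*t^2 + 2*t + 6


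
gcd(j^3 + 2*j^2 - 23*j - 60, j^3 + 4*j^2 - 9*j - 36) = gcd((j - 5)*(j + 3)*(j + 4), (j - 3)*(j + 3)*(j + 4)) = j^2 + 7*j + 12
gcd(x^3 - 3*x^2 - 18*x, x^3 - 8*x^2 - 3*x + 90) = x^2 - 3*x - 18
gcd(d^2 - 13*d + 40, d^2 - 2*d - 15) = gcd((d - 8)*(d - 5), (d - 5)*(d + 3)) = d - 5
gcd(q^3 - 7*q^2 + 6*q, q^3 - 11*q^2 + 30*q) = q^2 - 6*q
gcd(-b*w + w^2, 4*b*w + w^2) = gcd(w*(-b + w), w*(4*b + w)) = w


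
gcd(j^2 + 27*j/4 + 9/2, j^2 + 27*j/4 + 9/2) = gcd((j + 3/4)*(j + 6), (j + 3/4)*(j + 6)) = j^2 + 27*j/4 + 9/2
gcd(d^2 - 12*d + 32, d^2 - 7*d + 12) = d - 4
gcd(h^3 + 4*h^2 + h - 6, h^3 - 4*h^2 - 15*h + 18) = h^2 + 2*h - 3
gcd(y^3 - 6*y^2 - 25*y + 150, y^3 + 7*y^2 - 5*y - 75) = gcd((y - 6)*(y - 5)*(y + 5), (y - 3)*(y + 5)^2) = y + 5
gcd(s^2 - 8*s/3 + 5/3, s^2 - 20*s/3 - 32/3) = 1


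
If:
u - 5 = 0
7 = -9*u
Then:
No Solution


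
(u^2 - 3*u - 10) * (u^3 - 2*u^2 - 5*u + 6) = u^5 - 5*u^4 - 9*u^3 + 41*u^2 + 32*u - 60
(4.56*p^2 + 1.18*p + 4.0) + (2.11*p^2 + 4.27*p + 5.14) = 6.67*p^2 + 5.45*p + 9.14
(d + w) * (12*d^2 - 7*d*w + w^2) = 12*d^3 + 5*d^2*w - 6*d*w^2 + w^3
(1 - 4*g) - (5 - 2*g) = -2*g - 4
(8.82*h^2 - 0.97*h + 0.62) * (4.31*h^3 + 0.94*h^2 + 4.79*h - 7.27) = 38.0142*h^5 + 4.1101*h^4 + 44.0082*h^3 - 68.1849*h^2 + 10.0217*h - 4.5074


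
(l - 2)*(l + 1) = l^2 - l - 2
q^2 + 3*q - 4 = (q - 1)*(q + 4)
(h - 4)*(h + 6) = h^2 + 2*h - 24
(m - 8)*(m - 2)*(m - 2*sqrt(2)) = m^3 - 10*m^2 - 2*sqrt(2)*m^2 + 16*m + 20*sqrt(2)*m - 32*sqrt(2)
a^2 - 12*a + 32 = (a - 8)*(a - 4)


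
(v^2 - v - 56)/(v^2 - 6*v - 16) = (v + 7)/(v + 2)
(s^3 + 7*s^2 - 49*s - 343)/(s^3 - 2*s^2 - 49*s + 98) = (s + 7)/(s - 2)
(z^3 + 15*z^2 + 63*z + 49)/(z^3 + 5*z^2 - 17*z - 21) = (z + 7)/(z - 3)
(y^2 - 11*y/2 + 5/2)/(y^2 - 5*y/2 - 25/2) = (2*y - 1)/(2*y + 5)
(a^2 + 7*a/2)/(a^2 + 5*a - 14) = a*(2*a + 7)/(2*(a^2 + 5*a - 14))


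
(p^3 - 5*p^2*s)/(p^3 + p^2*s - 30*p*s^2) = p/(p + 6*s)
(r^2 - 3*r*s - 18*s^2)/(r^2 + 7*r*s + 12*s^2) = (r - 6*s)/(r + 4*s)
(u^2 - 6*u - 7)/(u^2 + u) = (u - 7)/u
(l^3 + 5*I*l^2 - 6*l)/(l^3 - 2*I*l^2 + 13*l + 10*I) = l*(l + 3*I)/(l^2 - 4*I*l + 5)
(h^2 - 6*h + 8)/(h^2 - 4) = (h - 4)/(h + 2)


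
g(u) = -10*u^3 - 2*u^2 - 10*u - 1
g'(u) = -30*u^2 - 4*u - 10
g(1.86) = -90.87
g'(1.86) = -121.23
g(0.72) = -12.97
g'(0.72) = -28.43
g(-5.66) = 1804.74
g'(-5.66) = -948.43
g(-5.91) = 2052.49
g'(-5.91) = -1034.20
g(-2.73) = 214.86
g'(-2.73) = -222.67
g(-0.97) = 15.94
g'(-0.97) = -34.35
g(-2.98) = 275.68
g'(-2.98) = -264.49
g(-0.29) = 1.98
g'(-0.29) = -11.36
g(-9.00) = 7217.00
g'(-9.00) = -2404.00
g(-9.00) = 7217.00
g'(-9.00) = -2404.00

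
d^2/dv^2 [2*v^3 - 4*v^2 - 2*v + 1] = 12*v - 8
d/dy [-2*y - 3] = -2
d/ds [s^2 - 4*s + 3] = 2*s - 4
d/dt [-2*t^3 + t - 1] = 1 - 6*t^2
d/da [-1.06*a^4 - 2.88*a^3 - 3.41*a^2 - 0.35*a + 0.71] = -4.24*a^3 - 8.64*a^2 - 6.82*a - 0.35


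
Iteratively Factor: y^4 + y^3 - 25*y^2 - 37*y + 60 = (y + 4)*(y^3 - 3*y^2 - 13*y + 15) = (y - 5)*(y + 4)*(y^2 + 2*y - 3) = (y - 5)*(y + 3)*(y + 4)*(y - 1)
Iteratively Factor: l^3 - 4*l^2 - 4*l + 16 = (l + 2)*(l^2 - 6*l + 8) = (l - 4)*(l + 2)*(l - 2)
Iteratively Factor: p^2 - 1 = (p - 1)*(p + 1)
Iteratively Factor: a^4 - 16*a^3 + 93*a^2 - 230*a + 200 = (a - 4)*(a^3 - 12*a^2 + 45*a - 50) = (a - 5)*(a - 4)*(a^2 - 7*a + 10) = (a - 5)^2*(a - 4)*(a - 2)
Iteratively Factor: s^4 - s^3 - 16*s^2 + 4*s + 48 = (s + 3)*(s^3 - 4*s^2 - 4*s + 16) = (s - 2)*(s + 3)*(s^2 - 2*s - 8) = (s - 4)*(s - 2)*(s + 3)*(s + 2)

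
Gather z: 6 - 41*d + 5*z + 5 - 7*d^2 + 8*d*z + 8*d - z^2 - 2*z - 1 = -7*d^2 - 33*d - z^2 + z*(8*d + 3) + 10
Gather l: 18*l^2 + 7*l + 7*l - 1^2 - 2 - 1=18*l^2 + 14*l - 4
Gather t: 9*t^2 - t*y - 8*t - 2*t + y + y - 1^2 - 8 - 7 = 9*t^2 + t*(-y - 10) + 2*y - 16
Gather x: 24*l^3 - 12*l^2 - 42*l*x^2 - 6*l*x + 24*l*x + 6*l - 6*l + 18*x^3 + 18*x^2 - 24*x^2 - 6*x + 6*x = 24*l^3 - 12*l^2 + 18*l*x + 18*x^3 + x^2*(-42*l - 6)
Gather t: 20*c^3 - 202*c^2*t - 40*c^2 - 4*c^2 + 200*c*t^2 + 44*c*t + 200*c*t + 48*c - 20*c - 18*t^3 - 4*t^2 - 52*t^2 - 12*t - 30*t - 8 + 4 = 20*c^3 - 44*c^2 + 28*c - 18*t^3 + t^2*(200*c - 56) + t*(-202*c^2 + 244*c - 42) - 4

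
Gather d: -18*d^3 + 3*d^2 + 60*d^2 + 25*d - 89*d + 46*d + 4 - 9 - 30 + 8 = -18*d^3 + 63*d^2 - 18*d - 27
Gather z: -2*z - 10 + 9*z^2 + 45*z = 9*z^2 + 43*z - 10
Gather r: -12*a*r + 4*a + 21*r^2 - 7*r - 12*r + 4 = 4*a + 21*r^2 + r*(-12*a - 19) + 4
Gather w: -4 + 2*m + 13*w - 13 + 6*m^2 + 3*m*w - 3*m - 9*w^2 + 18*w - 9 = 6*m^2 - m - 9*w^2 + w*(3*m + 31) - 26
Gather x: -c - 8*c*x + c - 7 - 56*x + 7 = x*(-8*c - 56)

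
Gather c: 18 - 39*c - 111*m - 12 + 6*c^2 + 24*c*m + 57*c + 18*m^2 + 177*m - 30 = 6*c^2 + c*(24*m + 18) + 18*m^2 + 66*m - 24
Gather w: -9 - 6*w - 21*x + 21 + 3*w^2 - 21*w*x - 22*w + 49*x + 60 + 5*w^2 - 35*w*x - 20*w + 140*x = 8*w^2 + w*(-56*x - 48) + 168*x + 72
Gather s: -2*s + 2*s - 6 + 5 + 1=0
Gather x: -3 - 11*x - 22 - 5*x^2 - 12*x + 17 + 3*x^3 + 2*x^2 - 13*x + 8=3*x^3 - 3*x^2 - 36*x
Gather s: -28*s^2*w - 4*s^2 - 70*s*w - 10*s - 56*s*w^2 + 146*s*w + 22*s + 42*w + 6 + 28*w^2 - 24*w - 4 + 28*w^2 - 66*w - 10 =s^2*(-28*w - 4) + s*(-56*w^2 + 76*w + 12) + 56*w^2 - 48*w - 8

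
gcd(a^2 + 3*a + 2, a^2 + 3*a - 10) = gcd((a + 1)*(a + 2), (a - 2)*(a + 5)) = 1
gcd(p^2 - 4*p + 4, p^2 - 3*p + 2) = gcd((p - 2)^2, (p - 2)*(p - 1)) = p - 2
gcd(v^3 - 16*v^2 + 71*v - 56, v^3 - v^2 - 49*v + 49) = v^2 - 8*v + 7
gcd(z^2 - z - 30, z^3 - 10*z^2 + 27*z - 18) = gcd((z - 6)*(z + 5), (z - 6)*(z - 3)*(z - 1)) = z - 6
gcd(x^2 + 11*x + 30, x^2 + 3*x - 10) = x + 5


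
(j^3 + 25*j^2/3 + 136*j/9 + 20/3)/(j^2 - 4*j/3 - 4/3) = (j^2 + 23*j/3 + 10)/(j - 2)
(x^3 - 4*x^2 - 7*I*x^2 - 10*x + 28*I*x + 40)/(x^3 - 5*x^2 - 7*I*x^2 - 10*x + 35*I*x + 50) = (x - 4)/(x - 5)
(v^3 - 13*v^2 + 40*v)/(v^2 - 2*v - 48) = v*(v - 5)/(v + 6)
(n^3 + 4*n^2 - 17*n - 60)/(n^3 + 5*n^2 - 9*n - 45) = (n - 4)/(n - 3)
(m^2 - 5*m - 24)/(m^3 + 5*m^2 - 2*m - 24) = (m - 8)/(m^2 + 2*m - 8)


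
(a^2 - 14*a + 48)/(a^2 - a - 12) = (-a^2 + 14*a - 48)/(-a^2 + a + 12)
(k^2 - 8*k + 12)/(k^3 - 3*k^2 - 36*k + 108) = (k - 2)/(k^2 + 3*k - 18)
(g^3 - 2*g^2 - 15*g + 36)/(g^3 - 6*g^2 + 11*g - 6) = (g^2 + g - 12)/(g^2 - 3*g + 2)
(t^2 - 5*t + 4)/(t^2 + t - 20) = (t - 1)/(t + 5)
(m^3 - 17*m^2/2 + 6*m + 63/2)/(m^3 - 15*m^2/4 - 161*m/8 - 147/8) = 4*(m - 3)/(4*m + 7)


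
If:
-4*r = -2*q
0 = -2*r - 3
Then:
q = -3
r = -3/2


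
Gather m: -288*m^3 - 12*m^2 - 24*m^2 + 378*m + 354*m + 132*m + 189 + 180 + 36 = -288*m^3 - 36*m^2 + 864*m + 405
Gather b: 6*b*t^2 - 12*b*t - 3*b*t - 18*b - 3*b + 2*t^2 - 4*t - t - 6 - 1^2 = b*(6*t^2 - 15*t - 21) + 2*t^2 - 5*t - 7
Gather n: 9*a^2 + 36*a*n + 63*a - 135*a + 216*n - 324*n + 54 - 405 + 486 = 9*a^2 - 72*a + n*(36*a - 108) + 135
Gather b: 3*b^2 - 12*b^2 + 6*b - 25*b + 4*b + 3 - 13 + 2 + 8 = -9*b^2 - 15*b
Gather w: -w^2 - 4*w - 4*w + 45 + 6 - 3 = -w^2 - 8*w + 48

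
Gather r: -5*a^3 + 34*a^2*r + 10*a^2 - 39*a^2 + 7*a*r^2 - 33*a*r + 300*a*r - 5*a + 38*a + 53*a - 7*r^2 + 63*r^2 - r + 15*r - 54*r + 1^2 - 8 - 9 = -5*a^3 - 29*a^2 + 86*a + r^2*(7*a + 56) + r*(34*a^2 + 267*a - 40) - 16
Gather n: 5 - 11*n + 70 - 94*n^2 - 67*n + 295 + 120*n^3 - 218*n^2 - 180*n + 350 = 120*n^3 - 312*n^2 - 258*n + 720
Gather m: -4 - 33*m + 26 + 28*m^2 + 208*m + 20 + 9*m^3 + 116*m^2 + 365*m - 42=9*m^3 + 144*m^2 + 540*m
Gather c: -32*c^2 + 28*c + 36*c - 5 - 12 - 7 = -32*c^2 + 64*c - 24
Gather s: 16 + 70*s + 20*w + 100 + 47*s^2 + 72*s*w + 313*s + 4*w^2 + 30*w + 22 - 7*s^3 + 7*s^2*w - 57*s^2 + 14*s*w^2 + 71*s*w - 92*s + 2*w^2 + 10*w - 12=-7*s^3 + s^2*(7*w - 10) + s*(14*w^2 + 143*w + 291) + 6*w^2 + 60*w + 126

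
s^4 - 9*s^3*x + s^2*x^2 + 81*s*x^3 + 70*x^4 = (s - 7*x)*(s - 5*x)*(s + x)*(s + 2*x)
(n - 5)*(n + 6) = n^2 + n - 30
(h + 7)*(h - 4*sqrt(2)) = h^2 - 4*sqrt(2)*h + 7*h - 28*sqrt(2)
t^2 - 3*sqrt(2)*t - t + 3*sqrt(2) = (t - 1)*(t - 3*sqrt(2))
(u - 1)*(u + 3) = u^2 + 2*u - 3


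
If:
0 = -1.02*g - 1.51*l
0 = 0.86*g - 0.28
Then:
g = 0.33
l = -0.22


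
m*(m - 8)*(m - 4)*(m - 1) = m^4 - 13*m^3 + 44*m^2 - 32*m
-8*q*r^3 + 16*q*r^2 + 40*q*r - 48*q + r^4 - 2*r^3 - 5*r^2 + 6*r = (-8*q + r)*(r - 3)*(r - 1)*(r + 2)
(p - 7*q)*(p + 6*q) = p^2 - p*q - 42*q^2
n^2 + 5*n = n*(n + 5)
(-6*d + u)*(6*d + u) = -36*d^2 + u^2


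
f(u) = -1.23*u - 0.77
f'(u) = -1.23000000000000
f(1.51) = -2.63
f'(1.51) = -1.23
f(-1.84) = 1.49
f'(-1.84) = -1.23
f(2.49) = -3.83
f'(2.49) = -1.23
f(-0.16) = -0.57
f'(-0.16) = -1.23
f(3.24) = -4.76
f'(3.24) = -1.23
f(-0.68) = 0.07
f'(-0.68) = -1.23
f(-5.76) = 6.31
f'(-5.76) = -1.23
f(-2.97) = 2.88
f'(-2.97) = -1.23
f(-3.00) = 2.92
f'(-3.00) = -1.23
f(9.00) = -11.84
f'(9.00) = -1.23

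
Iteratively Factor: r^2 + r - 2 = (r + 2)*(r - 1)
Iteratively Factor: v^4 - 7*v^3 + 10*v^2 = (v)*(v^3 - 7*v^2 + 10*v) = v*(v - 2)*(v^2 - 5*v) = v*(v - 5)*(v - 2)*(v)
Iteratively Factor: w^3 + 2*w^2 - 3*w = (w + 3)*(w^2 - w) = (w - 1)*(w + 3)*(w)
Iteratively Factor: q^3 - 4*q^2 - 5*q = (q)*(q^2 - 4*q - 5) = q*(q - 5)*(q + 1)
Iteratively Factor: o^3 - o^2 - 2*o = (o + 1)*(o^2 - 2*o) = o*(o + 1)*(o - 2)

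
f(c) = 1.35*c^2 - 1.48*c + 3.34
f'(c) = 2.7*c - 1.48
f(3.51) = 14.78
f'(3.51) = 8.00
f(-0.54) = 4.53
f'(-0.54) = -2.94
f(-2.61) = 16.40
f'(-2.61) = -8.53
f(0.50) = 2.94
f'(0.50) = -0.13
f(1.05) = 3.27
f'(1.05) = 1.36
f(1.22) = 3.54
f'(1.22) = 1.81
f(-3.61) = 26.28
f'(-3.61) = -11.23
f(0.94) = 3.14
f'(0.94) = 1.06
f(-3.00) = 19.93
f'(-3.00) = -9.58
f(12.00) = 179.98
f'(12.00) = 30.92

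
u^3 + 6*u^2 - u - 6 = (u - 1)*(u + 1)*(u + 6)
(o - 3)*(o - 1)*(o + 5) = o^3 + o^2 - 17*o + 15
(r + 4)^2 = r^2 + 8*r + 16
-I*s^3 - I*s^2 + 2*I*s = s*(s + 2)*(-I*s + I)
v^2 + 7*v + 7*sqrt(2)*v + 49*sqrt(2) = (v + 7)*(v + 7*sqrt(2))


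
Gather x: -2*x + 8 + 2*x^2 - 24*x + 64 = 2*x^2 - 26*x + 72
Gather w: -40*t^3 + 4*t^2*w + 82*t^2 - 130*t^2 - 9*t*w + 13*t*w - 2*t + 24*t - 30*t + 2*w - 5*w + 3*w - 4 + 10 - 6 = -40*t^3 - 48*t^2 - 8*t + w*(4*t^2 + 4*t)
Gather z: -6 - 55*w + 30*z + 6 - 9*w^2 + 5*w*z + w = -9*w^2 - 54*w + z*(5*w + 30)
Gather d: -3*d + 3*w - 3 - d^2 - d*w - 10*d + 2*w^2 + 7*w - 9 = -d^2 + d*(-w - 13) + 2*w^2 + 10*w - 12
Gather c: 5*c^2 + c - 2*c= 5*c^2 - c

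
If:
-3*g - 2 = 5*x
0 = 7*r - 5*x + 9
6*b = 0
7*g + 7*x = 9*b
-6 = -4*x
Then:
No Solution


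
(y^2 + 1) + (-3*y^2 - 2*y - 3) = -2*y^2 - 2*y - 2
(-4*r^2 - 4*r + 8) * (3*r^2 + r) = -12*r^4 - 16*r^3 + 20*r^2 + 8*r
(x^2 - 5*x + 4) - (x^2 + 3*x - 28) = 32 - 8*x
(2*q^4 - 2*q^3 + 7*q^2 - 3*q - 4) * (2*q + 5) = 4*q^5 + 6*q^4 + 4*q^3 + 29*q^2 - 23*q - 20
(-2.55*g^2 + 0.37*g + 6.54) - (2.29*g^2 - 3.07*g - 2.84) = -4.84*g^2 + 3.44*g + 9.38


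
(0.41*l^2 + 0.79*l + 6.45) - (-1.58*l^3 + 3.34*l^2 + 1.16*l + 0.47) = 1.58*l^3 - 2.93*l^2 - 0.37*l + 5.98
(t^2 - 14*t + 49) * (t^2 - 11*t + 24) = t^4 - 25*t^3 + 227*t^2 - 875*t + 1176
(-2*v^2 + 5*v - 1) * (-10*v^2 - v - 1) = 20*v^4 - 48*v^3 + 7*v^2 - 4*v + 1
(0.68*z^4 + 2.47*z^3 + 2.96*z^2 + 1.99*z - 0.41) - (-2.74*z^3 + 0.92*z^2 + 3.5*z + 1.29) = 0.68*z^4 + 5.21*z^3 + 2.04*z^2 - 1.51*z - 1.7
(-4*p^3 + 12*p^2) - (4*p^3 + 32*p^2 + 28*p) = -8*p^3 - 20*p^2 - 28*p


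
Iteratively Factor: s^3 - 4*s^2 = (s)*(s^2 - 4*s) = s^2*(s - 4)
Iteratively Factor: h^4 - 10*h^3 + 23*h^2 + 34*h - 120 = (h + 2)*(h^3 - 12*h^2 + 47*h - 60) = (h - 3)*(h + 2)*(h^2 - 9*h + 20) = (h - 4)*(h - 3)*(h + 2)*(h - 5)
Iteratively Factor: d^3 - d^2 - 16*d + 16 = (d + 4)*(d^2 - 5*d + 4) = (d - 4)*(d + 4)*(d - 1)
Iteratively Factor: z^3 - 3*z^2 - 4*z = (z)*(z^2 - 3*z - 4) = z*(z - 4)*(z + 1)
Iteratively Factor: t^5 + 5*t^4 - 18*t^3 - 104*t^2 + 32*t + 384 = (t + 4)*(t^4 + t^3 - 22*t^2 - 16*t + 96) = (t + 3)*(t + 4)*(t^3 - 2*t^2 - 16*t + 32) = (t - 2)*(t + 3)*(t + 4)*(t^2 - 16) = (t - 4)*(t - 2)*(t + 3)*(t + 4)*(t + 4)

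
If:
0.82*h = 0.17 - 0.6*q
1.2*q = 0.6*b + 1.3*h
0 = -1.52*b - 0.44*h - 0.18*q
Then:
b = -0.05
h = 0.13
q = 0.11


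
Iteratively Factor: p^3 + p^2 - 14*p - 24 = (p - 4)*(p^2 + 5*p + 6) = (p - 4)*(p + 2)*(p + 3)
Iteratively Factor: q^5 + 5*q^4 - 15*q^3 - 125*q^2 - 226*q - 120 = (q - 5)*(q^4 + 10*q^3 + 35*q^2 + 50*q + 24) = (q - 5)*(q + 2)*(q^3 + 8*q^2 + 19*q + 12) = (q - 5)*(q + 2)*(q + 4)*(q^2 + 4*q + 3) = (q - 5)*(q + 1)*(q + 2)*(q + 4)*(q + 3)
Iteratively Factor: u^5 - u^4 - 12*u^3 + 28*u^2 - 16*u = (u)*(u^4 - u^3 - 12*u^2 + 28*u - 16) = u*(u - 2)*(u^3 + u^2 - 10*u + 8) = u*(u - 2)*(u - 1)*(u^2 + 2*u - 8) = u*(u - 2)^2*(u - 1)*(u + 4)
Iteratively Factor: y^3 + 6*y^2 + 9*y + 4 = (y + 1)*(y^2 + 5*y + 4) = (y + 1)^2*(y + 4)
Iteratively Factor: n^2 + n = (n)*(n + 1)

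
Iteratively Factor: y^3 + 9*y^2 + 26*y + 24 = (y + 4)*(y^2 + 5*y + 6) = (y + 3)*(y + 4)*(y + 2)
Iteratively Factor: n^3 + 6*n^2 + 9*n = (n + 3)*(n^2 + 3*n) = n*(n + 3)*(n + 3)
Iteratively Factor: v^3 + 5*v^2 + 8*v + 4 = (v + 2)*(v^2 + 3*v + 2) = (v + 2)^2*(v + 1)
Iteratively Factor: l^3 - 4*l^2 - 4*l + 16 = (l - 4)*(l^2 - 4) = (l - 4)*(l + 2)*(l - 2)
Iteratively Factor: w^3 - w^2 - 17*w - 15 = (w + 1)*(w^2 - 2*w - 15) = (w + 1)*(w + 3)*(w - 5)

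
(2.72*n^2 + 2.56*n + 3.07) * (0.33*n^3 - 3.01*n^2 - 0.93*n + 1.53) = 0.8976*n^5 - 7.3424*n^4 - 9.2221*n^3 - 7.4599*n^2 + 1.0617*n + 4.6971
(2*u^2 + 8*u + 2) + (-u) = 2*u^2 + 7*u + 2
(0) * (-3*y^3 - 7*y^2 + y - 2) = 0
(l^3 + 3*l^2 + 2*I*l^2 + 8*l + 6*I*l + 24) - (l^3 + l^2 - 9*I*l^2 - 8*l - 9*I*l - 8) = 2*l^2 + 11*I*l^2 + 16*l + 15*I*l + 32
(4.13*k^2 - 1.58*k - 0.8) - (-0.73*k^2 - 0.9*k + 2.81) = 4.86*k^2 - 0.68*k - 3.61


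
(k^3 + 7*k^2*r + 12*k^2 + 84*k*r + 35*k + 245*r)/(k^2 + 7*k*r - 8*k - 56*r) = (k^2 + 12*k + 35)/(k - 8)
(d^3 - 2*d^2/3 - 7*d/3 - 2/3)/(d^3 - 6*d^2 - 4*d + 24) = (3*d^2 + 4*d + 1)/(3*(d^2 - 4*d - 12))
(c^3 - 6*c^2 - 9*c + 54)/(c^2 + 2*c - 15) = (c^2 - 3*c - 18)/(c + 5)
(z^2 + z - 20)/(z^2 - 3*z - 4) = (z + 5)/(z + 1)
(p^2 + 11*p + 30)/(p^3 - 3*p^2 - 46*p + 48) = (p + 5)/(p^2 - 9*p + 8)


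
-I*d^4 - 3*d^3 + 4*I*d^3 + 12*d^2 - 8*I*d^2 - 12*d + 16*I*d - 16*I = (d - 2)^2*(d - 4*I)*(-I*d + 1)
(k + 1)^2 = k^2 + 2*k + 1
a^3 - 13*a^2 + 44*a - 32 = (a - 8)*(a - 4)*(a - 1)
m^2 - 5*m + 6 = (m - 3)*(m - 2)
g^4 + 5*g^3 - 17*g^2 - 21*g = g*(g - 3)*(g + 1)*(g + 7)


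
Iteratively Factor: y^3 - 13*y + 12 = (y + 4)*(y^2 - 4*y + 3) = (y - 1)*(y + 4)*(y - 3)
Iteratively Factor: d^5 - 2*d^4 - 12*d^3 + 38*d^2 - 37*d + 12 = (d + 4)*(d^4 - 6*d^3 + 12*d^2 - 10*d + 3) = (d - 3)*(d + 4)*(d^3 - 3*d^2 + 3*d - 1) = (d - 3)*(d - 1)*(d + 4)*(d^2 - 2*d + 1) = (d - 3)*(d - 1)^2*(d + 4)*(d - 1)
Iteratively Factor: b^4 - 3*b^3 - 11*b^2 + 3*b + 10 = (b + 1)*(b^3 - 4*b^2 - 7*b + 10) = (b - 5)*(b + 1)*(b^2 + b - 2) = (b - 5)*(b + 1)*(b + 2)*(b - 1)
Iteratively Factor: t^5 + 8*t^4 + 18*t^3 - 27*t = (t + 3)*(t^4 + 5*t^3 + 3*t^2 - 9*t) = (t - 1)*(t + 3)*(t^3 + 6*t^2 + 9*t) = t*(t - 1)*(t + 3)*(t^2 + 6*t + 9) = t*(t - 1)*(t + 3)^2*(t + 3)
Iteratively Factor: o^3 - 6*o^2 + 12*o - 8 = (o - 2)*(o^2 - 4*o + 4) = (o - 2)^2*(o - 2)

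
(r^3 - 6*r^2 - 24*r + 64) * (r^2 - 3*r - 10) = r^5 - 9*r^4 - 16*r^3 + 196*r^2 + 48*r - 640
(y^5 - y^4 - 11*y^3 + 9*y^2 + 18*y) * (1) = y^5 - y^4 - 11*y^3 + 9*y^2 + 18*y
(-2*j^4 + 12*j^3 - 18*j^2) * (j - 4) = -2*j^5 + 20*j^4 - 66*j^3 + 72*j^2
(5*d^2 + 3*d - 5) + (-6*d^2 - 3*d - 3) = -d^2 - 8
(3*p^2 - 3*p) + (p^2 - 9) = 4*p^2 - 3*p - 9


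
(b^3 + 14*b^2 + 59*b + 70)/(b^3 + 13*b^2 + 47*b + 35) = (b + 2)/(b + 1)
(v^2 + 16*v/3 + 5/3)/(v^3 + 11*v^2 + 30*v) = (v + 1/3)/(v*(v + 6))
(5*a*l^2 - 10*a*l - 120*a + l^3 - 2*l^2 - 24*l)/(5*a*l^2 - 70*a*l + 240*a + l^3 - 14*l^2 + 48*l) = (l + 4)/(l - 8)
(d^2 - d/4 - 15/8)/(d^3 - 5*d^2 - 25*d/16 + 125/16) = 2*(2*d - 3)/(4*d^2 - 25*d + 25)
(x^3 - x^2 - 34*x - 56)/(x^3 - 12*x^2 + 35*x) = (x^2 + 6*x + 8)/(x*(x - 5))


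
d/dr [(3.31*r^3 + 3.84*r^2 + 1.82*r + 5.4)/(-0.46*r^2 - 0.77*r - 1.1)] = (-1.5226*r^4 - 5.0974*r^3 - 13.0426*r^2 - 3.48*r + 2.156)/(0.2116*r^4 + 0.7084*r^3 + 1.6049*r^2 + 1.694*r + 1.21)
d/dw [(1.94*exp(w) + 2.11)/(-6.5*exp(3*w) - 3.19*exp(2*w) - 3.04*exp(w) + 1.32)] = (25.22*exp(3*w) + 47.3336*exp(2*w) + 13.4618*exp(w) + 8.9752)*exp(w)/(42.25*exp(6*w) + 41.47*exp(5*w) + 49.6961*exp(4*w) + 2.2352*exp(3*w) + 0.82*exp(2*w) - 8.0256*exp(w) + 1.7424)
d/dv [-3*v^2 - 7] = -6*v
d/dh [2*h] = 2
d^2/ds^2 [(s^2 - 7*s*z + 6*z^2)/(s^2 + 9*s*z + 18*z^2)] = 8*z*(-4*s^3 - 9*s^2*z + 135*s*z^2 + 459*z^3)/(s^6 + 27*s^5*z + 297*s^4*z^2 + 1701*s^3*z^3 + 5346*s^2*z^4 + 8748*s*z^5 + 5832*z^6)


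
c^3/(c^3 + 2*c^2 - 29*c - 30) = c^3/(c^3 + 2*c^2 - 29*c - 30)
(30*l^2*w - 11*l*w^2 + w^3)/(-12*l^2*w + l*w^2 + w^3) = (30*l^2 - 11*l*w + w^2)/(-12*l^2 + l*w + w^2)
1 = 1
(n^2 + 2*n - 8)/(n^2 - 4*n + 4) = (n + 4)/(n - 2)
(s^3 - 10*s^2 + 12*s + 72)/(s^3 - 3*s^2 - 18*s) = (s^2 - 4*s - 12)/(s*(s + 3))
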